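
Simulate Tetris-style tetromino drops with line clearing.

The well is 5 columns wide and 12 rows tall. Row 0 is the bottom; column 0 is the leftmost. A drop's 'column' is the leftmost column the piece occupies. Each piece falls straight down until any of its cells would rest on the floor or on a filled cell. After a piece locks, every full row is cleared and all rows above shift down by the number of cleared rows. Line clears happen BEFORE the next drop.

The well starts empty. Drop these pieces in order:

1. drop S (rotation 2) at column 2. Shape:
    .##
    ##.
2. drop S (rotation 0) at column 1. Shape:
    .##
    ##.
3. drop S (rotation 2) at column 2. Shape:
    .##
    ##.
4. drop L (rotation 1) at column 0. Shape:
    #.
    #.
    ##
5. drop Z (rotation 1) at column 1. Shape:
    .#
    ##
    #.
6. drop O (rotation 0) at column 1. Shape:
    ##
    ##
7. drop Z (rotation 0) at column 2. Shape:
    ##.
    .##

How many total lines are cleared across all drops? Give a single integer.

Drop 1: S rot2 at col 2 lands with bottom-row=0; cleared 0 line(s) (total 0); column heights now [0 0 1 2 2], max=2
Drop 2: S rot0 at col 1 lands with bottom-row=1; cleared 0 line(s) (total 0); column heights now [0 2 3 3 2], max=3
Drop 3: S rot2 at col 2 lands with bottom-row=3; cleared 0 line(s) (total 0); column heights now [0 2 4 5 5], max=5
Drop 4: L rot1 at col 0 lands with bottom-row=2; cleared 0 line(s) (total 0); column heights now [5 3 4 5 5], max=5
Drop 5: Z rot1 at col 1 lands with bottom-row=3; cleared 1 line(s) (total 1); column heights now [4 4 5 4 2], max=5
Drop 6: O rot0 at col 1 lands with bottom-row=5; cleared 0 line(s) (total 1); column heights now [4 7 7 4 2], max=7
Drop 7: Z rot0 at col 2 lands with bottom-row=6; cleared 0 line(s) (total 1); column heights now [4 7 8 8 7], max=8

Answer: 1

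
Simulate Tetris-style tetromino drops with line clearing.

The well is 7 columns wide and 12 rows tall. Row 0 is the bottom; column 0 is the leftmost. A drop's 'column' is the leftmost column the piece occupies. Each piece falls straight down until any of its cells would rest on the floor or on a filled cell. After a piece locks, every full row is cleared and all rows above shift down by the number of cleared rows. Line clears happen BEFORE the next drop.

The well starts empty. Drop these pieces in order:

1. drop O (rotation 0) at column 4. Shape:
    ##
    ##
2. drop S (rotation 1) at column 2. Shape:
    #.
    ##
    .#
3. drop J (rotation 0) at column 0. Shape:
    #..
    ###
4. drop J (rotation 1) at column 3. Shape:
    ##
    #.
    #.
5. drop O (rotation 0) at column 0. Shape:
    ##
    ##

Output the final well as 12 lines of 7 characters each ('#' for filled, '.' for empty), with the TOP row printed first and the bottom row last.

Answer: .......
.......
.......
.......
.......
##.....
##.....
#..##..
####...
..##...
..####.
...###.

Derivation:
Drop 1: O rot0 at col 4 lands with bottom-row=0; cleared 0 line(s) (total 0); column heights now [0 0 0 0 2 2 0], max=2
Drop 2: S rot1 at col 2 lands with bottom-row=0; cleared 0 line(s) (total 0); column heights now [0 0 3 2 2 2 0], max=3
Drop 3: J rot0 at col 0 lands with bottom-row=3; cleared 0 line(s) (total 0); column heights now [5 4 4 2 2 2 0], max=5
Drop 4: J rot1 at col 3 lands with bottom-row=2; cleared 0 line(s) (total 0); column heights now [5 4 4 5 5 2 0], max=5
Drop 5: O rot0 at col 0 lands with bottom-row=5; cleared 0 line(s) (total 0); column heights now [7 7 4 5 5 2 0], max=7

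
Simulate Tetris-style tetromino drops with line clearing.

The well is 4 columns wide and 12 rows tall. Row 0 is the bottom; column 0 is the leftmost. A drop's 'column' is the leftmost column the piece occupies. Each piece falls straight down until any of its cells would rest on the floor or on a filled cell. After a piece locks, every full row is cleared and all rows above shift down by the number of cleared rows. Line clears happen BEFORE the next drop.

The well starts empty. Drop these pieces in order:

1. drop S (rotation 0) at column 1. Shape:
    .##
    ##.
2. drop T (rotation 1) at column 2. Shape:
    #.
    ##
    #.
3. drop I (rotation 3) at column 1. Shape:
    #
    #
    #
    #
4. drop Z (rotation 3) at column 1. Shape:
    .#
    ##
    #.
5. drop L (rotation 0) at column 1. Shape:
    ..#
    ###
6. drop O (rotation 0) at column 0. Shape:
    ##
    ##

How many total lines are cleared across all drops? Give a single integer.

Drop 1: S rot0 at col 1 lands with bottom-row=0; cleared 0 line(s) (total 0); column heights now [0 1 2 2], max=2
Drop 2: T rot1 at col 2 lands with bottom-row=2; cleared 0 line(s) (total 0); column heights now [0 1 5 4], max=5
Drop 3: I rot3 at col 1 lands with bottom-row=1; cleared 0 line(s) (total 0); column heights now [0 5 5 4], max=5
Drop 4: Z rot3 at col 1 lands with bottom-row=5; cleared 0 line(s) (total 0); column heights now [0 7 8 4], max=8
Drop 5: L rot0 at col 1 lands with bottom-row=8; cleared 0 line(s) (total 0); column heights now [0 9 9 10], max=10
Drop 6: O rot0 at col 0 lands with bottom-row=9; cleared 0 line(s) (total 0); column heights now [11 11 9 10], max=11

Answer: 0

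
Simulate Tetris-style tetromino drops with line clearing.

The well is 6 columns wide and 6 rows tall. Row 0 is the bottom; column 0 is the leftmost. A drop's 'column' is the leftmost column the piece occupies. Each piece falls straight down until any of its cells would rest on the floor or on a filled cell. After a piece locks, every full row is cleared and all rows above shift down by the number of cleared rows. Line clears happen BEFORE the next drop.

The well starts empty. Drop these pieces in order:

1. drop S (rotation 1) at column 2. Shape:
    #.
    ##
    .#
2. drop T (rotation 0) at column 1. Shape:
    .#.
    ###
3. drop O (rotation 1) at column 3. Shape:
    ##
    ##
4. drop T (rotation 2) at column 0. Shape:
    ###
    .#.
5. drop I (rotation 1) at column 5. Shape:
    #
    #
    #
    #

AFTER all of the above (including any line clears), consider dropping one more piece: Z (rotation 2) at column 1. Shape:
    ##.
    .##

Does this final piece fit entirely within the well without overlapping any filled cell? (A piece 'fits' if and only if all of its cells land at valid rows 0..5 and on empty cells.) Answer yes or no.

Answer: no

Derivation:
Drop 1: S rot1 at col 2 lands with bottom-row=0; cleared 0 line(s) (total 0); column heights now [0 0 3 2 0 0], max=3
Drop 2: T rot0 at col 1 lands with bottom-row=3; cleared 0 line(s) (total 0); column heights now [0 4 5 4 0 0], max=5
Drop 3: O rot1 at col 3 lands with bottom-row=4; cleared 0 line(s) (total 0); column heights now [0 4 5 6 6 0], max=6
Drop 4: T rot2 at col 0 lands with bottom-row=4; cleared 0 line(s) (total 0); column heights now [6 6 6 6 6 0], max=6
Drop 5: I rot1 at col 5 lands with bottom-row=0; cleared 0 line(s) (total 0); column heights now [6 6 6 6 6 4], max=6
Test piece Z rot2 at col 1 (width 3): heights before test = [6 6 6 6 6 4]; fits = False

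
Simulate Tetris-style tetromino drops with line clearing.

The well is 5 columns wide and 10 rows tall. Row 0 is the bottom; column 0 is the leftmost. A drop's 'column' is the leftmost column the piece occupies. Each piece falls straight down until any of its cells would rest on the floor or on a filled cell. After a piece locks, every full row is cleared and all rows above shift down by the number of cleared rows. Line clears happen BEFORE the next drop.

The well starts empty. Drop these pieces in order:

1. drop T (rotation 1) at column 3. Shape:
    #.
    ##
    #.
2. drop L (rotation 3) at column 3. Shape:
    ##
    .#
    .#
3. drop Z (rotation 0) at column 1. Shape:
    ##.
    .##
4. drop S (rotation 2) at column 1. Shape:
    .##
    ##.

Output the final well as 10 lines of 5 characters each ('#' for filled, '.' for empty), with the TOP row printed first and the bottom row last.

Drop 1: T rot1 at col 3 lands with bottom-row=0; cleared 0 line(s) (total 0); column heights now [0 0 0 3 2], max=3
Drop 2: L rot3 at col 3 lands with bottom-row=2; cleared 0 line(s) (total 0); column heights now [0 0 0 5 5], max=5
Drop 3: Z rot0 at col 1 lands with bottom-row=5; cleared 0 line(s) (total 0); column heights now [0 7 7 6 5], max=7
Drop 4: S rot2 at col 1 lands with bottom-row=7; cleared 0 line(s) (total 0); column heights now [0 8 9 9 5], max=9

Answer: .....
..##.
.##..
.##..
..##.
...##
....#
...##
...##
...#.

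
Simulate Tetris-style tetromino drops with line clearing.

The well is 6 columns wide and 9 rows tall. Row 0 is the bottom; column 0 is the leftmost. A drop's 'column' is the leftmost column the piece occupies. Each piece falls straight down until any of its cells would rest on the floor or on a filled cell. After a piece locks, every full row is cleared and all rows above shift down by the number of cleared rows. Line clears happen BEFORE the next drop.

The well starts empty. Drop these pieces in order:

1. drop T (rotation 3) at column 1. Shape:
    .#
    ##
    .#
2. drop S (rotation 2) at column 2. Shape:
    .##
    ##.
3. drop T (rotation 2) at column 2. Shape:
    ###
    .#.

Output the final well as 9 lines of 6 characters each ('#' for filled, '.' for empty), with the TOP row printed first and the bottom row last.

Answer: ......
......
..###.
...#..
...##.
..##..
..#...
.##...
..#...

Derivation:
Drop 1: T rot3 at col 1 lands with bottom-row=0; cleared 0 line(s) (total 0); column heights now [0 2 3 0 0 0], max=3
Drop 2: S rot2 at col 2 lands with bottom-row=3; cleared 0 line(s) (total 0); column heights now [0 2 4 5 5 0], max=5
Drop 3: T rot2 at col 2 lands with bottom-row=5; cleared 0 line(s) (total 0); column heights now [0 2 7 7 7 0], max=7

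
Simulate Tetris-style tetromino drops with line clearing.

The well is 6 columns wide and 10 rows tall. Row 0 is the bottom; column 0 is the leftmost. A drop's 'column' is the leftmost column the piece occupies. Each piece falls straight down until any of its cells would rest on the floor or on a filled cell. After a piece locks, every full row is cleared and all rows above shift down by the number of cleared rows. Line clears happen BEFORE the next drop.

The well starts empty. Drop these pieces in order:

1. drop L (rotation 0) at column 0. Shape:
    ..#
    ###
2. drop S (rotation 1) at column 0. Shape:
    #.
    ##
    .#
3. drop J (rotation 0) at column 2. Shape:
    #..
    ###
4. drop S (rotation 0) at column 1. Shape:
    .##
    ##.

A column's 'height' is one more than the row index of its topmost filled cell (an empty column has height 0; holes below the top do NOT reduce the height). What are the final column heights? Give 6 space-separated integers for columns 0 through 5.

Answer: 4 5 6 6 3 0

Derivation:
Drop 1: L rot0 at col 0 lands with bottom-row=0; cleared 0 line(s) (total 0); column heights now [1 1 2 0 0 0], max=2
Drop 2: S rot1 at col 0 lands with bottom-row=1; cleared 0 line(s) (total 0); column heights now [4 3 2 0 0 0], max=4
Drop 3: J rot0 at col 2 lands with bottom-row=2; cleared 0 line(s) (total 0); column heights now [4 3 4 3 3 0], max=4
Drop 4: S rot0 at col 1 lands with bottom-row=4; cleared 0 line(s) (total 0); column heights now [4 5 6 6 3 0], max=6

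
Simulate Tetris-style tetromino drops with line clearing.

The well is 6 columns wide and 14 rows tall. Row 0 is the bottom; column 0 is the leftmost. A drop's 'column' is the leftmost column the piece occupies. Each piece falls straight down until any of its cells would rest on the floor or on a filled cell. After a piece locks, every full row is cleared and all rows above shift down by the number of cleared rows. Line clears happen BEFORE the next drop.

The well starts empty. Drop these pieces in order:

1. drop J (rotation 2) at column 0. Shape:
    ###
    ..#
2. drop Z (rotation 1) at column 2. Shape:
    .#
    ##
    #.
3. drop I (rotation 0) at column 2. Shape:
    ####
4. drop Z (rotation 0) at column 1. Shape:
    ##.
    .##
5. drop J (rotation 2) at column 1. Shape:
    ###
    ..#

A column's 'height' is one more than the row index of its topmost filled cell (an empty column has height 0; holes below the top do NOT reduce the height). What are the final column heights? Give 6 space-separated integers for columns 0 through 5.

Answer: 2 9 9 9 6 6

Derivation:
Drop 1: J rot2 at col 0 lands with bottom-row=0; cleared 0 line(s) (total 0); column heights now [2 2 2 0 0 0], max=2
Drop 2: Z rot1 at col 2 lands with bottom-row=2; cleared 0 line(s) (total 0); column heights now [2 2 4 5 0 0], max=5
Drop 3: I rot0 at col 2 lands with bottom-row=5; cleared 0 line(s) (total 0); column heights now [2 2 6 6 6 6], max=6
Drop 4: Z rot0 at col 1 lands with bottom-row=6; cleared 0 line(s) (total 0); column heights now [2 8 8 7 6 6], max=8
Drop 5: J rot2 at col 1 lands with bottom-row=7; cleared 0 line(s) (total 0); column heights now [2 9 9 9 6 6], max=9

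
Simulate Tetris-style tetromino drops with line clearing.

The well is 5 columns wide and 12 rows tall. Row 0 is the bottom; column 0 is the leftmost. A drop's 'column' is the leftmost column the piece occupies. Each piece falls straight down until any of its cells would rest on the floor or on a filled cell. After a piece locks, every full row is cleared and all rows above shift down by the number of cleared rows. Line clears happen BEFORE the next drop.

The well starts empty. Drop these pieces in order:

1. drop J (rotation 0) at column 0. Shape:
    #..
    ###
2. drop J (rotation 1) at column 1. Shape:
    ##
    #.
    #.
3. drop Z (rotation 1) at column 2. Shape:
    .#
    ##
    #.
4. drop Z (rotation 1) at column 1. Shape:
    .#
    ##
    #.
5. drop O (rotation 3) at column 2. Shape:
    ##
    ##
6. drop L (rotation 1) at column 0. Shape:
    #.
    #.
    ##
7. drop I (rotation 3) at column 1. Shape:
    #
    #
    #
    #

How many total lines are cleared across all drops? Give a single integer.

Drop 1: J rot0 at col 0 lands with bottom-row=0; cleared 0 line(s) (total 0); column heights now [2 1 1 0 0], max=2
Drop 2: J rot1 at col 1 lands with bottom-row=1; cleared 0 line(s) (total 0); column heights now [2 4 4 0 0], max=4
Drop 3: Z rot1 at col 2 lands with bottom-row=4; cleared 0 line(s) (total 0); column heights now [2 4 6 7 0], max=7
Drop 4: Z rot1 at col 1 lands with bottom-row=5; cleared 0 line(s) (total 0); column heights now [2 7 8 7 0], max=8
Drop 5: O rot3 at col 2 lands with bottom-row=8; cleared 0 line(s) (total 0); column heights now [2 7 10 10 0], max=10
Drop 6: L rot1 at col 0 lands with bottom-row=7; cleared 0 line(s) (total 0); column heights now [10 8 10 10 0], max=10
Drop 7: I rot3 at col 1 lands with bottom-row=8; cleared 0 line(s) (total 0); column heights now [10 12 10 10 0], max=12

Answer: 0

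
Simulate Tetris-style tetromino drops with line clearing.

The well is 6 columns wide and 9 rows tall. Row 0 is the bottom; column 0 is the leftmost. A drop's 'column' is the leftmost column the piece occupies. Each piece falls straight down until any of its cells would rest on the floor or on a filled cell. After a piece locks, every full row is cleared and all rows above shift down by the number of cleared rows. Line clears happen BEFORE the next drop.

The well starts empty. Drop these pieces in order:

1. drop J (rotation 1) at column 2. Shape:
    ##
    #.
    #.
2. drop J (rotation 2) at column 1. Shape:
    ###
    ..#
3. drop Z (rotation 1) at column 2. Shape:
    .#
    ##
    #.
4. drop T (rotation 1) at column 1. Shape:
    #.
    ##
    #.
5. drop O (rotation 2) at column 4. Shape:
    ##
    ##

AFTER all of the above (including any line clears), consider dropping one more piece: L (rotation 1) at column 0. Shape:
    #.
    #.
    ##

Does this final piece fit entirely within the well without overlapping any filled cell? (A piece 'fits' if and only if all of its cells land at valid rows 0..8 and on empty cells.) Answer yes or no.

Drop 1: J rot1 at col 2 lands with bottom-row=0; cleared 0 line(s) (total 0); column heights now [0 0 3 3 0 0], max=3
Drop 2: J rot2 at col 1 lands with bottom-row=3; cleared 0 line(s) (total 0); column heights now [0 5 5 5 0 0], max=5
Drop 3: Z rot1 at col 2 lands with bottom-row=5; cleared 0 line(s) (total 0); column heights now [0 5 7 8 0 0], max=8
Drop 4: T rot1 at col 1 lands with bottom-row=6; cleared 0 line(s) (total 0); column heights now [0 9 8 8 0 0], max=9
Drop 5: O rot2 at col 4 lands with bottom-row=0; cleared 0 line(s) (total 0); column heights now [0 9 8 8 2 2], max=9
Test piece L rot1 at col 0 (width 2): heights before test = [0 9 8 8 2 2]; fits = False

Answer: no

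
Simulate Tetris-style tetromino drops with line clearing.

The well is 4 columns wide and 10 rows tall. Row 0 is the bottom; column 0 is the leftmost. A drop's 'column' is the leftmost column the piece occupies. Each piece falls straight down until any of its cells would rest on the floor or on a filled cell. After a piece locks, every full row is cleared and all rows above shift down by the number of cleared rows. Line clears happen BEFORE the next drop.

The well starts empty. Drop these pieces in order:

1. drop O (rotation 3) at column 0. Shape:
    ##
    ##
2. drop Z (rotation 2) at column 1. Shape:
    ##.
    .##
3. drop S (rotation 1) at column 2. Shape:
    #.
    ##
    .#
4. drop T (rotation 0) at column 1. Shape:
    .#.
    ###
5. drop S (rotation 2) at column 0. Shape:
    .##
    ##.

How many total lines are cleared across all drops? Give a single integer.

Answer: 1

Derivation:
Drop 1: O rot3 at col 0 lands with bottom-row=0; cleared 0 line(s) (total 0); column heights now [2 2 0 0], max=2
Drop 2: Z rot2 at col 1 lands with bottom-row=1; cleared 1 line(s) (total 1); column heights now [1 2 2 0], max=2
Drop 3: S rot1 at col 2 lands with bottom-row=1; cleared 0 line(s) (total 1); column heights now [1 2 4 3], max=4
Drop 4: T rot0 at col 1 lands with bottom-row=4; cleared 0 line(s) (total 1); column heights now [1 5 6 5], max=6
Drop 5: S rot2 at col 0 lands with bottom-row=5; cleared 0 line(s) (total 1); column heights now [6 7 7 5], max=7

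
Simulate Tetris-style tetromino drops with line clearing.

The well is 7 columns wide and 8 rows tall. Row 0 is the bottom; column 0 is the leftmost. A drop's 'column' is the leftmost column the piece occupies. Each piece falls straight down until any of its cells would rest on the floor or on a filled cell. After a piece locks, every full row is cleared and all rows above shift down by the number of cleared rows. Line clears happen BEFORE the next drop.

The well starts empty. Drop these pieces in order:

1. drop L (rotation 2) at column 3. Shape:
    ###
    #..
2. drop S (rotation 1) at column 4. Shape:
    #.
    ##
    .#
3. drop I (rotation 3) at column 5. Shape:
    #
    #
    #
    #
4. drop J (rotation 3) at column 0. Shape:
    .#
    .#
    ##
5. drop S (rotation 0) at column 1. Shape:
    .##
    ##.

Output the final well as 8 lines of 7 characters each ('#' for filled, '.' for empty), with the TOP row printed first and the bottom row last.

Drop 1: L rot2 at col 3 lands with bottom-row=0; cleared 0 line(s) (total 0); column heights now [0 0 0 2 2 2 0], max=2
Drop 2: S rot1 at col 4 lands with bottom-row=2; cleared 0 line(s) (total 0); column heights now [0 0 0 2 5 4 0], max=5
Drop 3: I rot3 at col 5 lands with bottom-row=4; cleared 0 line(s) (total 0); column heights now [0 0 0 2 5 8 0], max=8
Drop 4: J rot3 at col 0 lands with bottom-row=0; cleared 0 line(s) (total 0); column heights now [1 3 0 2 5 8 0], max=8
Drop 5: S rot0 at col 1 lands with bottom-row=3; cleared 0 line(s) (total 0); column heights now [1 4 5 5 5 8 0], max=8

Answer: .....#.
.....#.
.....#.
..####.
.##.##.
.#...#.
.#.###.
##.#...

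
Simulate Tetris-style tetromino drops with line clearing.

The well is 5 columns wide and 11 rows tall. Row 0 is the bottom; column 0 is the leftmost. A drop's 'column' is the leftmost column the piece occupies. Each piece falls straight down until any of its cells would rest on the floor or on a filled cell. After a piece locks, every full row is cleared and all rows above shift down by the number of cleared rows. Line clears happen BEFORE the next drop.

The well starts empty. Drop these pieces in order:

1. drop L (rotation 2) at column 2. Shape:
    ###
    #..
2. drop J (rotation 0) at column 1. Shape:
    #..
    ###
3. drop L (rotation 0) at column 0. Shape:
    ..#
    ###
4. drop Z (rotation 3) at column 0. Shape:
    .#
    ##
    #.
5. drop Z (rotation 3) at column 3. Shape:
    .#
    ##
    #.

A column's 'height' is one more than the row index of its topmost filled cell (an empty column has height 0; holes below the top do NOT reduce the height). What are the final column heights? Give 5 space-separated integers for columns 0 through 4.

Drop 1: L rot2 at col 2 lands with bottom-row=0; cleared 0 line(s) (total 0); column heights now [0 0 2 2 2], max=2
Drop 2: J rot0 at col 1 lands with bottom-row=2; cleared 0 line(s) (total 0); column heights now [0 4 3 3 2], max=4
Drop 3: L rot0 at col 0 lands with bottom-row=4; cleared 0 line(s) (total 0); column heights now [5 5 6 3 2], max=6
Drop 4: Z rot3 at col 0 lands with bottom-row=5; cleared 0 line(s) (total 0); column heights now [7 8 6 3 2], max=8
Drop 5: Z rot3 at col 3 lands with bottom-row=3; cleared 1 line(s) (total 1); column heights now [6 7 5 4 5], max=7

Answer: 6 7 5 4 5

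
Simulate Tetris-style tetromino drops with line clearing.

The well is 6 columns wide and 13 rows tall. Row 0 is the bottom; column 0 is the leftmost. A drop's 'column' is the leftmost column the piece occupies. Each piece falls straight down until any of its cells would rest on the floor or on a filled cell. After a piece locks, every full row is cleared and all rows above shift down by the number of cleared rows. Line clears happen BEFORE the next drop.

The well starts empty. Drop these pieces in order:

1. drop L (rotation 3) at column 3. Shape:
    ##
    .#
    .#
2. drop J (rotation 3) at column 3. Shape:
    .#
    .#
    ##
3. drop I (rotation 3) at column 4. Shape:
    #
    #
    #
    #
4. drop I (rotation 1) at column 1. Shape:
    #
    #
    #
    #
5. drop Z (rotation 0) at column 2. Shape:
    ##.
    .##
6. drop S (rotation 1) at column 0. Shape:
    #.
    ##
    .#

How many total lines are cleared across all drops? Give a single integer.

Drop 1: L rot3 at col 3 lands with bottom-row=0; cleared 0 line(s) (total 0); column heights now [0 0 0 3 3 0], max=3
Drop 2: J rot3 at col 3 lands with bottom-row=3; cleared 0 line(s) (total 0); column heights now [0 0 0 4 6 0], max=6
Drop 3: I rot3 at col 4 lands with bottom-row=6; cleared 0 line(s) (total 0); column heights now [0 0 0 4 10 0], max=10
Drop 4: I rot1 at col 1 lands with bottom-row=0; cleared 0 line(s) (total 0); column heights now [0 4 0 4 10 0], max=10
Drop 5: Z rot0 at col 2 lands with bottom-row=10; cleared 0 line(s) (total 0); column heights now [0 4 12 12 11 0], max=12
Drop 6: S rot1 at col 0 lands with bottom-row=4; cleared 0 line(s) (total 0); column heights now [7 6 12 12 11 0], max=12

Answer: 0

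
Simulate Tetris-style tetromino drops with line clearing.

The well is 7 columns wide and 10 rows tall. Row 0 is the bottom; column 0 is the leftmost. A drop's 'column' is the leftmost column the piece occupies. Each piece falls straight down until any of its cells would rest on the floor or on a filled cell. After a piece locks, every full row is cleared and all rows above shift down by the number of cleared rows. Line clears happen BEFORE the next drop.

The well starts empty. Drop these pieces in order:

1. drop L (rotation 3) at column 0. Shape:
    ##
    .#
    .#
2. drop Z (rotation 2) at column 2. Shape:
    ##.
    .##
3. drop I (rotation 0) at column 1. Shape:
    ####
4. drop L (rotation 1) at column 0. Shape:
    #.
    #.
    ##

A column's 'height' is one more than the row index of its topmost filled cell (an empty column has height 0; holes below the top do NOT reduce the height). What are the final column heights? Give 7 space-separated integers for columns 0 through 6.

Answer: 7 5 4 4 4 0 0

Derivation:
Drop 1: L rot3 at col 0 lands with bottom-row=0; cleared 0 line(s) (total 0); column heights now [3 3 0 0 0 0 0], max=3
Drop 2: Z rot2 at col 2 lands with bottom-row=0; cleared 0 line(s) (total 0); column heights now [3 3 2 2 1 0 0], max=3
Drop 3: I rot0 at col 1 lands with bottom-row=3; cleared 0 line(s) (total 0); column heights now [3 4 4 4 4 0 0], max=4
Drop 4: L rot1 at col 0 lands with bottom-row=4; cleared 0 line(s) (total 0); column heights now [7 5 4 4 4 0 0], max=7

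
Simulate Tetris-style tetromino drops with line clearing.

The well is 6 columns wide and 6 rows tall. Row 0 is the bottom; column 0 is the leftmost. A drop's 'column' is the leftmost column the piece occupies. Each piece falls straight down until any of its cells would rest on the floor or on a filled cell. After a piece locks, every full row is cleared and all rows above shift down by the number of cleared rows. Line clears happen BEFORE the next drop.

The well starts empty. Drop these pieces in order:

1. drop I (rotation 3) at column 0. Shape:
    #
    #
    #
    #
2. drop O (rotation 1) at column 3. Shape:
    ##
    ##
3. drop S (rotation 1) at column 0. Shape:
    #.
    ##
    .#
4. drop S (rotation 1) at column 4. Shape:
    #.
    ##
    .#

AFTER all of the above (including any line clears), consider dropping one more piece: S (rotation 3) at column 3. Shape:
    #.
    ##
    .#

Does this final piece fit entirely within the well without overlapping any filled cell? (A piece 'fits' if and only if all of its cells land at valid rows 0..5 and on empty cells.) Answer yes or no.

Drop 1: I rot3 at col 0 lands with bottom-row=0; cleared 0 line(s) (total 0); column heights now [4 0 0 0 0 0], max=4
Drop 2: O rot1 at col 3 lands with bottom-row=0; cleared 0 line(s) (total 0); column heights now [4 0 0 2 2 0], max=4
Drop 3: S rot1 at col 0 lands with bottom-row=3; cleared 0 line(s) (total 0); column heights now [6 5 0 2 2 0], max=6
Drop 4: S rot1 at col 4 lands with bottom-row=1; cleared 0 line(s) (total 0); column heights now [6 5 0 2 4 3], max=6
Test piece S rot3 at col 3 (width 2): heights before test = [6 5 0 2 4 3]; fits = False

Answer: no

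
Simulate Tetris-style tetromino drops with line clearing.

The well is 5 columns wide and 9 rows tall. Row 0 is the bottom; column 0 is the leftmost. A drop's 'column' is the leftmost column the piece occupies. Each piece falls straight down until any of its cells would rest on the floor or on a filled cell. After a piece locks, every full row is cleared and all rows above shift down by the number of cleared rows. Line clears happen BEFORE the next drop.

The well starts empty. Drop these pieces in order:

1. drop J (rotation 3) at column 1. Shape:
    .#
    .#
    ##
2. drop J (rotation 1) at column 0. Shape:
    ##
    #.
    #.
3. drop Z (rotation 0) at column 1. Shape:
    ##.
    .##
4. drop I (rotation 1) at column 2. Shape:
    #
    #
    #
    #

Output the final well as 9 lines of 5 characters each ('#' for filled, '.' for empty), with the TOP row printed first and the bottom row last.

Answer: ..#..
..#..
..#..
..#..
.##..
..##.
###..
#.#..
###..

Derivation:
Drop 1: J rot3 at col 1 lands with bottom-row=0; cleared 0 line(s) (total 0); column heights now [0 1 3 0 0], max=3
Drop 2: J rot1 at col 0 lands with bottom-row=0; cleared 0 line(s) (total 0); column heights now [3 3 3 0 0], max=3
Drop 3: Z rot0 at col 1 lands with bottom-row=3; cleared 0 line(s) (total 0); column heights now [3 5 5 4 0], max=5
Drop 4: I rot1 at col 2 lands with bottom-row=5; cleared 0 line(s) (total 0); column heights now [3 5 9 4 0], max=9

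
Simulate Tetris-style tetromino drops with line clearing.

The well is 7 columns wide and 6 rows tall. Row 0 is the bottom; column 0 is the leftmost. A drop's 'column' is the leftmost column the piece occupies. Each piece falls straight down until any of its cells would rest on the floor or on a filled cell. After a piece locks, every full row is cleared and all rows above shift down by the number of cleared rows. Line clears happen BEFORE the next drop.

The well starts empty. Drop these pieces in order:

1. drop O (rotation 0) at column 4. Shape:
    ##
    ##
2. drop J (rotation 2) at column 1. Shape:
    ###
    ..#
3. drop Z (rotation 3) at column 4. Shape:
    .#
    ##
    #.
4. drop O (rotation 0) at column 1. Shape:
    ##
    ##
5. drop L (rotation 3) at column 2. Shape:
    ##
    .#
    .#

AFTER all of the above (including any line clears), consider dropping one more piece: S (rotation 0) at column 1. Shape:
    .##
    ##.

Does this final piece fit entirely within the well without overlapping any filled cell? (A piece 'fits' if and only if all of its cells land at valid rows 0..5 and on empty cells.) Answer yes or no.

Drop 1: O rot0 at col 4 lands with bottom-row=0; cleared 0 line(s) (total 0); column heights now [0 0 0 0 2 2 0], max=2
Drop 2: J rot2 at col 1 lands with bottom-row=0; cleared 0 line(s) (total 0); column heights now [0 2 2 2 2 2 0], max=2
Drop 3: Z rot3 at col 4 lands with bottom-row=2; cleared 0 line(s) (total 0); column heights now [0 2 2 2 4 5 0], max=5
Drop 4: O rot0 at col 1 lands with bottom-row=2; cleared 0 line(s) (total 0); column heights now [0 4 4 2 4 5 0], max=5
Drop 5: L rot3 at col 2 lands with bottom-row=2; cleared 0 line(s) (total 0); column heights now [0 4 5 5 4 5 0], max=5
Test piece S rot0 at col 1 (width 3): heights before test = [0 4 5 5 4 5 0]; fits = False

Answer: no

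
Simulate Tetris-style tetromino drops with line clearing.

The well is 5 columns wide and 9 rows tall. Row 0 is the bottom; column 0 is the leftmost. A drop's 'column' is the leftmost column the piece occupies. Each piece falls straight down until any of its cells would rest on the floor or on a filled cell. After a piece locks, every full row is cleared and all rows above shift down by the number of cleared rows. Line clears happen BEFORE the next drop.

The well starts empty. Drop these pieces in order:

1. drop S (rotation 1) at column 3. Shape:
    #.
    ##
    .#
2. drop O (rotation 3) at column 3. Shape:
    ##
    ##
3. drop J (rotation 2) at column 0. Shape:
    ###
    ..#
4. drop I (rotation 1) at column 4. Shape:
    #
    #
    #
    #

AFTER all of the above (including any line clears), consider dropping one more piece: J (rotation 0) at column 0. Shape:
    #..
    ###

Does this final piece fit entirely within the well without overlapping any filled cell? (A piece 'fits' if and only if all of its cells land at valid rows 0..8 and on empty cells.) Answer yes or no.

Drop 1: S rot1 at col 3 lands with bottom-row=0; cleared 0 line(s) (total 0); column heights now [0 0 0 3 2], max=3
Drop 2: O rot3 at col 3 lands with bottom-row=3; cleared 0 line(s) (total 0); column heights now [0 0 0 5 5], max=5
Drop 3: J rot2 at col 0 lands with bottom-row=0; cleared 1 line(s) (total 1); column heights now [0 0 1 4 4], max=4
Drop 4: I rot1 at col 4 lands with bottom-row=4; cleared 0 line(s) (total 1); column heights now [0 0 1 4 8], max=8
Test piece J rot0 at col 0 (width 3): heights before test = [0 0 1 4 8]; fits = True

Answer: yes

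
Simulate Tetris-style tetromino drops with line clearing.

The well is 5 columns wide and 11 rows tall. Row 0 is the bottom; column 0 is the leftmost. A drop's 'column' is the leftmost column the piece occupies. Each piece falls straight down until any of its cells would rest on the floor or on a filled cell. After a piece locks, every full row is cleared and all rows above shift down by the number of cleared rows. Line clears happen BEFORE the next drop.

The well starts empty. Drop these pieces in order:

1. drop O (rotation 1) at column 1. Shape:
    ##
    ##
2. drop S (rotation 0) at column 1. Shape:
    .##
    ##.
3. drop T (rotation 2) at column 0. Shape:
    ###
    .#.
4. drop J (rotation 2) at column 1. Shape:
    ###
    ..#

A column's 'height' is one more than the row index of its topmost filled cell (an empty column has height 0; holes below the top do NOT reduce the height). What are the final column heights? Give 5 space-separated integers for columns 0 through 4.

Answer: 5 6 6 6 0

Derivation:
Drop 1: O rot1 at col 1 lands with bottom-row=0; cleared 0 line(s) (total 0); column heights now [0 2 2 0 0], max=2
Drop 2: S rot0 at col 1 lands with bottom-row=2; cleared 0 line(s) (total 0); column heights now [0 3 4 4 0], max=4
Drop 3: T rot2 at col 0 lands with bottom-row=3; cleared 0 line(s) (total 0); column heights now [5 5 5 4 0], max=5
Drop 4: J rot2 at col 1 lands with bottom-row=4; cleared 0 line(s) (total 0); column heights now [5 6 6 6 0], max=6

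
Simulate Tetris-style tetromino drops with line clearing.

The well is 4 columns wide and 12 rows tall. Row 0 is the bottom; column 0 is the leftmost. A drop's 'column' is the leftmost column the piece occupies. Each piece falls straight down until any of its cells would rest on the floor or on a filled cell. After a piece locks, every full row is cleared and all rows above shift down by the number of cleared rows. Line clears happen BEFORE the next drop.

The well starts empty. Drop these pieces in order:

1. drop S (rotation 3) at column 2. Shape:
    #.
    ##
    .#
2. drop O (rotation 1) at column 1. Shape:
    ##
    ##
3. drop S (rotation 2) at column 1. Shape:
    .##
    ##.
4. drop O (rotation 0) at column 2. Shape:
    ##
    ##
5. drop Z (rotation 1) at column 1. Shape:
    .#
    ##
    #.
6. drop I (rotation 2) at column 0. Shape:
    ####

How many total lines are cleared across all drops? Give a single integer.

Drop 1: S rot3 at col 2 lands with bottom-row=0; cleared 0 line(s) (total 0); column heights now [0 0 3 2], max=3
Drop 2: O rot1 at col 1 lands with bottom-row=3; cleared 0 line(s) (total 0); column heights now [0 5 5 2], max=5
Drop 3: S rot2 at col 1 lands with bottom-row=5; cleared 0 line(s) (total 0); column heights now [0 6 7 7], max=7
Drop 4: O rot0 at col 2 lands with bottom-row=7; cleared 0 line(s) (total 0); column heights now [0 6 9 9], max=9
Drop 5: Z rot1 at col 1 lands with bottom-row=8; cleared 0 line(s) (total 0); column heights now [0 10 11 9], max=11
Drop 6: I rot2 at col 0 lands with bottom-row=11; cleared 1 line(s) (total 1); column heights now [0 10 11 9], max=11

Answer: 1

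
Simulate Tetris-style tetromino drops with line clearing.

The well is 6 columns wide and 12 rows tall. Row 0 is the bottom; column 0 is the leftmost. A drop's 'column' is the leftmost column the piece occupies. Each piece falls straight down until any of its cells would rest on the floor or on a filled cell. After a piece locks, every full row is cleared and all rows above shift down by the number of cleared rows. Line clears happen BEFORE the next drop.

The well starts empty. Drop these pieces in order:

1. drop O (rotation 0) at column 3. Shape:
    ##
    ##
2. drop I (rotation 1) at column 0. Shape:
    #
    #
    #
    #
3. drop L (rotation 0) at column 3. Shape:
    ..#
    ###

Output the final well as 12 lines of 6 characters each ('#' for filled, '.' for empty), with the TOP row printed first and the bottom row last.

Answer: ......
......
......
......
......
......
......
......
#....#
#..###
#..##.
#..##.

Derivation:
Drop 1: O rot0 at col 3 lands with bottom-row=0; cleared 0 line(s) (total 0); column heights now [0 0 0 2 2 0], max=2
Drop 2: I rot1 at col 0 lands with bottom-row=0; cleared 0 line(s) (total 0); column heights now [4 0 0 2 2 0], max=4
Drop 3: L rot0 at col 3 lands with bottom-row=2; cleared 0 line(s) (total 0); column heights now [4 0 0 3 3 4], max=4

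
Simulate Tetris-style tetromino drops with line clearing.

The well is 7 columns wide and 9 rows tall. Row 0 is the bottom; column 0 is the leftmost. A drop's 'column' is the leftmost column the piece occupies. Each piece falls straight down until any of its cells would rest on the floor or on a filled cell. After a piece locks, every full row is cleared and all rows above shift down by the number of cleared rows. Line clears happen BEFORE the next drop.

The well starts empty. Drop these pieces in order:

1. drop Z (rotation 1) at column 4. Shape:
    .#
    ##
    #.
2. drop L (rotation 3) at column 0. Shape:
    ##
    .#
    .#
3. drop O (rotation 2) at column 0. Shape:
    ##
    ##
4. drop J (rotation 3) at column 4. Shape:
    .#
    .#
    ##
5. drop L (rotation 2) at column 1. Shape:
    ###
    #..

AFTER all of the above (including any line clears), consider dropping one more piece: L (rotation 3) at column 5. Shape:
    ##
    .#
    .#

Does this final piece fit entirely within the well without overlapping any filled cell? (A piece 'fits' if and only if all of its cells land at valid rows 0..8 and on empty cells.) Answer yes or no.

Drop 1: Z rot1 at col 4 lands with bottom-row=0; cleared 0 line(s) (total 0); column heights now [0 0 0 0 2 3 0], max=3
Drop 2: L rot3 at col 0 lands with bottom-row=0; cleared 0 line(s) (total 0); column heights now [3 3 0 0 2 3 0], max=3
Drop 3: O rot2 at col 0 lands with bottom-row=3; cleared 0 line(s) (total 0); column heights now [5 5 0 0 2 3 0], max=5
Drop 4: J rot3 at col 4 lands with bottom-row=3; cleared 0 line(s) (total 0); column heights now [5 5 0 0 4 6 0], max=6
Drop 5: L rot2 at col 1 lands with bottom-row=5; cleared 0 line(s) (total 0); column heights now [5 7 7 7 4 6 0], max=7
Test piece L rot3 at col 5 (width 2): heights before test = [5 7 7 7 4 6 0]; fits = True

Answer: yes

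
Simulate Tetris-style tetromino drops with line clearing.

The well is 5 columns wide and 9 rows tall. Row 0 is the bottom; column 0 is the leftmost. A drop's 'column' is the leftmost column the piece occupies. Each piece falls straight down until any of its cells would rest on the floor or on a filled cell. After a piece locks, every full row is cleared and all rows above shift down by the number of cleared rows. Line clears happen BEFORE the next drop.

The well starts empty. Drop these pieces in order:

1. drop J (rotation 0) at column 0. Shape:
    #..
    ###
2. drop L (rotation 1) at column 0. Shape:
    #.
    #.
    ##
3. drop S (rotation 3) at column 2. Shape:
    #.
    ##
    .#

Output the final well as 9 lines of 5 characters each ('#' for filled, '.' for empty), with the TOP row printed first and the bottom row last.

Answer: .....
.....
.....
.....
#....
#....
###..
#.##.
####.

Derivation:
Drop 1: J rot0 at col 0 lands with bottom-row=0; cleared 0 line(s) (total 0); column heights now [2 1 1 0 0], max=2
Drop 2: L rot1 at col 0 lands with bottom-row=2; cleared 0 line(s) (total 0); column heights now [5 3 1 0 0], max=5
Drop 3: S rot3 at col 2 lands with bottom-row=0; cleared 0 line(s) (total 0); column heights now [5 3 3 2 0], max=5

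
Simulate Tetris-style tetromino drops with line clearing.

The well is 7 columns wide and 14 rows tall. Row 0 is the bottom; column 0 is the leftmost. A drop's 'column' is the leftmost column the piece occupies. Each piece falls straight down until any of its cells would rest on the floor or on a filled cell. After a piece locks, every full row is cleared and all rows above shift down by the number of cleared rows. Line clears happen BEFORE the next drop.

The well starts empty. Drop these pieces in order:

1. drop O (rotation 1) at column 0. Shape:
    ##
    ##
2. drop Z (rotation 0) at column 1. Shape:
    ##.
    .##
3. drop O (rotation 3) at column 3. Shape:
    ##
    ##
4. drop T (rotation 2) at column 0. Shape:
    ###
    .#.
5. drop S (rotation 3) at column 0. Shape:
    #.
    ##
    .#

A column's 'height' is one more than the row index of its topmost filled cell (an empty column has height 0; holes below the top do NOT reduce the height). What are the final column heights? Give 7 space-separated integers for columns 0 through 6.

Answer: 8 7 5 4 4 0 0

Derivation:
Drop 1: O rot1 at col 0 lands with bottom-row=0; cleared 0 line(s) (total 0); column heights now [2 2 0 0 0 0 0], max=2
Drop 2: Z rot0 at col 1 lands with bottom-row=1; cleared 0 line(s) (total 0); column heights now [2 3 3 2 0 0 0], max=3
Drop 3: O rot3 at col 3 lands with bottom-row=2; cleared 0 line(s) (total 0); column heights now [2 3 3 4 4 0 0], max=4
Drop 4: T rot2 at col 0 lands with bottom-row=3; cleared 0 line(s) (total 0); column heights now [5 5 5 4 4 0 0], max=5
Drop 5: S rot3 at col 0 lands with bottom-row=5; cleared 0 line(s) (total 0); column heights now [8 7 5 4 4 0 0], max=8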